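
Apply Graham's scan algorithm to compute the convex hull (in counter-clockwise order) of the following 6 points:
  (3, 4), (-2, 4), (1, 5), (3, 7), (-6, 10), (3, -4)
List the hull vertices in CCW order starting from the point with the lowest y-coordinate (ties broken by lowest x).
Hull (CCW) = [(3, -4), (3, 7), (-6, 10)]

Graham scan procedure:
  1. Find the pivot p₀ = point with lowest y (tie → lowest x): (3, -4).
  2. Sort the remaining points by polar angle around p₀.
  3. Walk through sorted points, maintaining a stack; pop the top while the last three entries make a non-left turn (cross product ≤ 0).
  4. Final stack is the convex hull in CCW order: (3, -4), (3, 7), (-6, 10).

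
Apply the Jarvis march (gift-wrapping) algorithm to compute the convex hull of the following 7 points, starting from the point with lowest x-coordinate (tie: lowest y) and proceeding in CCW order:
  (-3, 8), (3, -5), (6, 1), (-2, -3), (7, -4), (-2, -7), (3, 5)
Hull (CCW) = [(-3, 8), (-2, -7), (7, -4), (6, 1), (3, 5)]

Jarvis march: at each step, from the current hull vertex p, select the next vertex q as the point such that every other point lies strictly to the left of (or on) the directed line p → q. (Equivalently: for every other point r, the cross product (q − p) × (r − p) ≥ 0.)
Starting point (lowest x, tie lowest y): (-3, 8). Wrap until returning to start. Resulting hull: (-3, 8), (-2, -7), (7, -4), (6, 1), (3, 5).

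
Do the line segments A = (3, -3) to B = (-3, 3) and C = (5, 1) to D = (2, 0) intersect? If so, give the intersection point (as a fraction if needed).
No (intersection of containing lines falls outside at least one segment)

Parametrize and solve: t = 5/12, s = 3/2. At least one of these is outside [0, 1], so the segments do not intersect.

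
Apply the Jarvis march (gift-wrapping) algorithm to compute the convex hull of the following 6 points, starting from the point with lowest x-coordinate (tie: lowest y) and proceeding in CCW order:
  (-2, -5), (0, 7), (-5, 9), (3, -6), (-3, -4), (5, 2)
Hull (CCW) = [(-5, 9), (-3, -4), (-2, -5), (3, -6), (5, 2), (0, 7)]

Jarvis march: at each step, from the current hull vertex p, select the next vertex q as the point such that every other point lies strictly to the left of (or on) the directed line p → q. (Equivalently: for every other point r, the cross product (q − p) × (r − p) ≥ 0.)
Starting point (lowest x, tie lowest y): (-5, 9). Wrap until returning to start. Resulting hull: (-5, 9), (-3, -4), (-2, -5), (3, -6), (5, 2), (0, 7).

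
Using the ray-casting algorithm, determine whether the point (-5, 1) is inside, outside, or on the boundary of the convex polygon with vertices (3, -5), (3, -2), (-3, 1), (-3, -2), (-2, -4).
The point (-5, 1) lies strictly outside the polygon

Cast a horizontal ray to the right from the query point and count how many polygon edges it crosses (each edge strictly once or zero times, handled with the usual half-open convention). 
Parity of crossings → even ⇒ outside.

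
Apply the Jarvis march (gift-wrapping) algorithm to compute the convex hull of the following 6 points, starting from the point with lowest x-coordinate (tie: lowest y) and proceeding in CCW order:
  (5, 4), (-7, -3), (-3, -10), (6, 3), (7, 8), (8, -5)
Hull (CCW) = [(-7, -3), (-3, -10), (8, -5), (7, 8)]

Jarvis march: at each step, from the current hull vertex p, select the next vertex q as the point such that every other point lies strictly to the left of (or on) the directed line p → q. (Equivalently: for every other point r, the cross product (q − p) × (r − p) ≥ 0.)
Starting point (lowest x, tie lowest y): (-7, -3). Wrap until returning to start. Resulting hull: (-7, -3), (-3, -10), (8, -5), (7, 8).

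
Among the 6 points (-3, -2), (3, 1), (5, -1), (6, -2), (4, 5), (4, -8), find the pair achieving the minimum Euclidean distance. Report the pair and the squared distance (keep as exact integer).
Pair = ((5, -1), (6, -2)); squared distance = 2

Compute all C(6, 2) = 15 pairwise squared distances (x_i − x_j)² + (y_i − y_j)². The minimum is 2, attained by the pair ((5, -1), (6, -2)).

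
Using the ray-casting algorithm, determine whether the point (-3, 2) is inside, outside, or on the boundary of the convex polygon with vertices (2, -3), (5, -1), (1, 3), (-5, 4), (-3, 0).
The point (-3, 2) lies strictly inside the polygon

Cast a horizontal ray to the right from the query point and count how many polygon edges it crosses (each edge strictly once or zero times, handled with the usual half-open convention). 
Parity of crossings → odd ⇒ inside.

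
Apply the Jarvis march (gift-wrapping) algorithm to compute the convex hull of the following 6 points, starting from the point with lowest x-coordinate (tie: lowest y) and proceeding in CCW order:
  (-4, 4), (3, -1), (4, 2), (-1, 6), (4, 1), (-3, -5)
Hull (CCW) = [(-4, 4), (-3, -5), (3, -1), (4, 1), (4, 2), (-1, 6)]

Jarvis march: at each step, from the current hull vertex p, select the next vertex q as the point such that every other point lies strictly to the left of (or on) the directed line p → q. (Equivalently: for every other point r, the cross product (q − p) × (r − p) ≥ 0.)
Starting point (lowest x, tie lowest y): (-4, 4). Wrap until returning to start. Resulting hull: (-4, 4), (-3, -5), (3, -1), (4, 1), (4, 2), (-1, 6).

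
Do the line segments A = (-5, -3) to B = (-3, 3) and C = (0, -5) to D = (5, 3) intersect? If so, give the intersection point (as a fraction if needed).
No (intersection of containing lines falls outside at least one segment)

Parametrize and solve: t = -25/7, s = -17/7. At least one of these is outside [0, 1], so the segments do not intersect.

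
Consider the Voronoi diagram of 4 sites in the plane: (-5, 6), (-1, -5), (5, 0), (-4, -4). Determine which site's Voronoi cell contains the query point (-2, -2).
Nearest site = (-4, -4)

The Voronoi cell of site s contains exactly those query points closer to s than to any other site. Compute squared distances from q = (-2, -2) to each site:
  (-4 − -2)² + (-4 − -2)² = 8
  (-1 − -2)² + (-5 − -2)² = 10
  (5 − -2)² + (0 − -2)² = 53
  (-5 − -2)² + (6 − -2)² = 73
Minimum is attained by (-4, -4), so q lies in its Voronoi cell.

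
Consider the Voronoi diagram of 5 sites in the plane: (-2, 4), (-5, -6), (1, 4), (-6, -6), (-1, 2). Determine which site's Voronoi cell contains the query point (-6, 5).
Nearest site = (-2, 4)

The Voronoi cell of site s contains exactly those query points closer to s than to any other site. Compute squared distances from q = (-6, 5) to each site:
  (-2 − -6)² + (4 − 5)² = 17
  (-1 − -6)² + (2 − 5)² = 34
  (1 − -6)² + (4 − 5)² = 50
  (-6 − -6)² + (-6 − 5)² = 121
  (-5 − -6)² + (-6 − 5)² = 122
Minimum is attained by (-2, 4), so q lies in its Voronoi cell.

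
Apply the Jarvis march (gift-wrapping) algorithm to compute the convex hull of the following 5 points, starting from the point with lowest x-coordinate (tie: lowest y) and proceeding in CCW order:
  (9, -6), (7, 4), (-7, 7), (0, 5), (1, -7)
Hull (CCW) = [(-7, 7), (1, -7), (9, -6), (7, 4)]

Jarvis march: at each step, from the current hull vertex p, select the next vertex q as the point such that every other point lies strictly to the left of (or on) the directed line p → q. (Equivalently: for every other point r, the cross product (q − p) × (r − p) ≥ 0.)
Starting point (lowest x, tie lowest y): (-7, 7). Wrap until returning to start. Resulting hull: (-7, 7), (1, -7), (9, -6), (7, 4).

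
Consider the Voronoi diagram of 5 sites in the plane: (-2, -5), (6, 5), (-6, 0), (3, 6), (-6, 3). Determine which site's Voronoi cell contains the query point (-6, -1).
Nearest site = (-6, 0)

The Voronoi cell of site s contains exactly those query points closer to s than to any other site. Compute squared distances from q = (-6, -1) to each site:
  (-6 − -6)² + (0 − -1)² = 1
  (-6 − -6)² + (3 − -1)² = 16
  (-2 − -6)² + (-5 − -1)² = 32
  (3 − -6)² + (6 − -1)² = 130
  (6 − -6)² + (5 − -1)² = 180
Minimum is attained by (-6, 0), so q lies in its Voronoi cell.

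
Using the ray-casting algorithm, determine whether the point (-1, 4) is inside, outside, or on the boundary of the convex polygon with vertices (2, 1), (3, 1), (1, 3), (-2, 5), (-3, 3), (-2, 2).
The point (-1, 4) lies strictly inside the polygon

Cast a horizontal ray to the right from the query point and count how many polygon edges it crosses (each edge strictly once or zero times, handled with the usual half-open convention). 
Parity of crossings → odd ⇒ inside.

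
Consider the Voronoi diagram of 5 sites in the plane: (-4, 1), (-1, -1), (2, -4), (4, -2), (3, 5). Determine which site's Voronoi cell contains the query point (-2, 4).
Nearest site = (-4, 1)

The Voronoi cell of site s contains exactly those query points closer to s than to any other site. Compute squared distances from q = (-2, 4) to each site:
  (-4 − -2)² + (1 − 4)² = 13
  (-1 − -2)² + (-1 − 4)² = 26
  (3 − -2)² + (5 − 4)² = 26
  (4 − -2)² + (-2 − 4)² = 72
  (2 − -2)² + (-4 − 4)² = 80
Minimum is attained by (-4, 1), so q lies in its Voronoi cell.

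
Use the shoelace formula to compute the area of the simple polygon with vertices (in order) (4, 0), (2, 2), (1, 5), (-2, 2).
Area = 10

Shoelace formula: Area = (1/2) |Σ_i (x_i · y_{i+1} − x_{i+1} · y_i)| (indices mod n). Compute each cross term:
  (4)(2) − (2)(0) = 8
  (2)(5) − (1)(2) = 8
  (1)(2) − (-2)(5) = 12
  (-2)(0) − (4)(2) = -8
Sum = 20, so (signed) Area = 20/2 = 10, |Area| = 10.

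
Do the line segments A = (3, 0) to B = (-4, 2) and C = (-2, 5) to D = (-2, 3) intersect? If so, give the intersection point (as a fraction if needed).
No (intersection of containing lines falls outside at least one segment)

Parametrize and solve: t = 5/7, s = 25/14. At least one of these is outside [0, 1], so the segments do not intersect.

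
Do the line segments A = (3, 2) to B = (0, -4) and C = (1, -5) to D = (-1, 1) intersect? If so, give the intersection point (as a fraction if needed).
Yes; intersection at (2/5, -16/5) (t = 13/15 on AB, s = 3/10 on CD)

Parametrize AB as A + t(B − A) = (3 + -3 t, 2 + -6 t) and CD as C + s(D − C) = (1 + -2 s, -5 + 6 s). Solve the linear system for (t, s). Determinant = 30 ≠ 0, so a unique intersection of the containing lines exists. Solution: t = 13/15, s = 3/10 — both in [0, 1], so the segments cross. Intersection point: (2/5, -16/5).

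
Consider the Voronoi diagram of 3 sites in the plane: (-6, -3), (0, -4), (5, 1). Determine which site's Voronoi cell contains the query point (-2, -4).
Nearest site = (0, -4)

The Voronoi cell of site s contains exactly those query points closer to s than to any other site. Compute squared distances from q = (-2, -4) to each site:
  (0 − -2)² + (-4 − -4)² = 4
  (-6 − -2)² + (-3 − -4)² = 17
  (5 − -2)² + (1 − -4)² = 74
Minimum is attained by (0, -4), so q lies in its Voronoi cell.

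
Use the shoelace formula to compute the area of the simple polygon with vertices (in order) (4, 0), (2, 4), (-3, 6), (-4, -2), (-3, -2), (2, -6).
Area = 59

Shoelace formula: Area = (1/2) |Σ_i (x_i · y_{i+1} − x_{i+1} · y_i)| (indices mod n). Compute each cross term:
  (4)(4) − (2)(0) = 16
  (2)(6) − (-3)(4) = 24
  (-3)(-2) − (-4)(6) = 30
  (-4)(-2) − (-3)(-2) = 2
  (-3)(-6) − (2)(-2) = 22
  (2)(0) − (4)(-6) = 24
Sum = 118, so (signed) Area = 118/2 = 59, |Area| = 59.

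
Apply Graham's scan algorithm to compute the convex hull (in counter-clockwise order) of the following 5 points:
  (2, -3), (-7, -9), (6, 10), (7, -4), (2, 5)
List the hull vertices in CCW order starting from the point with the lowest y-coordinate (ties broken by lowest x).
Hull (CCW) = [(-7, -9), (7, -4), (6, 10), (2, 5)]

Graham scan procedure:
  1. Find the pivot p₀ = point with lowest y (tie → lowest x): (-7, -9).
  2. Sort the remaining points by polar angle around p₀.
  3. Walk through sorted points, maintaining a stack; pop the top while the last three entries make a non-left turn (cross product ≤ 0).
  4. Final stack is the convex hull in CCW order: (-7, -9), (7, -4), (6, 10), (2, 5).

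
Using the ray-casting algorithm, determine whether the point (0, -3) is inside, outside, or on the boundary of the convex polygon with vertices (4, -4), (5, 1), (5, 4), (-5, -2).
The point (0, -3) lies strictly inside the polygon

Cast a horizontal ray to the right from the query point and count how many polygon edges it crosses (each edge strictly once or zero times, handled with the usual half-open convention). 
Parity of crossings → odd ⇒ inside.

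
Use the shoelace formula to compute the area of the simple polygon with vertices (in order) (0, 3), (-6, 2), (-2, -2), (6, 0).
Area = 32

Shoelace formula: Area = (1/2) |Σ_i (x_i · y_{i+1} − x_{i+1} · y_i)| (indices mod n). Compute each cross term:
  (0)(2) − (-6)(3) = 18
  (-6)(-2) − (-2)(2) = 16
  (-2)(0) − (6)(-2) = 12
  (6)(3) − (0)(0) = 18
Sum = 64, so (signed) Area = 64/2 = 32, |Area| = 32.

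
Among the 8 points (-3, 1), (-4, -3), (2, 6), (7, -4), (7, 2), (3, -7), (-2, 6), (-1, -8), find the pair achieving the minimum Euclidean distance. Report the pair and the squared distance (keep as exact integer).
Pair = ((2, 6), (-2, 6)); squared distance = 16

Compute all C(8, 2) = 28 pairwise squared distances (x_i − x_j)² + (y_i − y_j)². The minimum is 16, attained by the pair ((2, 6), (-2, 6)).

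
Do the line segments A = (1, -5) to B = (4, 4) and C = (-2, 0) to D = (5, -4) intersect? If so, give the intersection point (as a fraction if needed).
Yes; intersection at (48/25, -56/25) (t = 23/75 on AB, s = 14/25 on CD)

Parametrize AB as A + t(B − A) = (1 + 3 t, -5 + 9 t) and CD as C + s(D − C) = (-2 + 7 s, 0 + -4 s). Solve the linear system for (t, s). Determinant = 75 ≠ 0, so a unique intersection of the containing lines exists. Solution: t = 23/75, s = 14/25 — both in [0, 1], so the segments cross. Intersection point: (48/25, -56/25).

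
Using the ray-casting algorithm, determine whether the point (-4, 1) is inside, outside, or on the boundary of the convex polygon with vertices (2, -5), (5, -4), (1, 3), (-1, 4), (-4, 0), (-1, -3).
The point (-4, 1) lies strictly outside the polygon

Cast a horizontal ray to the right from the query point and count how many polygon edges it crosses (each edge strictly once or zero times, handled with the usual half-open convention). 
Parity of crossings → even ⇒ outside.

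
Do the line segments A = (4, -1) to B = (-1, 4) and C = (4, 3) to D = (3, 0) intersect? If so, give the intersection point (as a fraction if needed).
Yes; intersection at (3, 0) (t = 1/5 on AB, s = 1 on CD)

Parametrize AB as A + t(B − A) = (4 + -5 t, -1 + 5 t) and CD as C + s(D − C) = (4 + -1 s, 3 + -3 s). Solve the linear system for (t, s). Determinant = -20 ≠ 0, so a unique intersection of the containing lines exists. Solution: t = 1/5, s = 1 — both in [0, 1], so the segments cross. Intersection point: (3, 0).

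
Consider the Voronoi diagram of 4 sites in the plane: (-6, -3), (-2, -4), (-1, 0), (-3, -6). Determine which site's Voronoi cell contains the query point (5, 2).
Nearest site = (-1, 0)

The Voronoi cell of site s contains exactly those query points closer to s than to any other site. Compute squared distances from q = (5, 2) to each site:
  (-1 − 5)² + (0 − 2)² = 40
  (-2 − 5)² + (-4 − 2)² = 85
  (-3 − 5)² + (-6 − 2)² = 128
  (-6 − 5)² + (-3 − 2)² = 146
Minimum is attained by (-1, 0), so q lies in its Voronoi cell.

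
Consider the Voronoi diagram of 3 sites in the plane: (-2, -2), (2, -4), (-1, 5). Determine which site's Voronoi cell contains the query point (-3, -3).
Nearest site = (-2, -2)

The Voronoi cell of site s contains exactly those query points closer to s than to any other site. Compute squared distances from q = (-3, -3) to each site:
  (-2 − -3)² + (-2 − -3)² = 2
  (2 − -3)² + (-4 − -3)² = 26
  (-1 − -3)² + (5 − -3)² = 68
Minimum is attained by (-2, -2), so q lies in its Voronoi cell.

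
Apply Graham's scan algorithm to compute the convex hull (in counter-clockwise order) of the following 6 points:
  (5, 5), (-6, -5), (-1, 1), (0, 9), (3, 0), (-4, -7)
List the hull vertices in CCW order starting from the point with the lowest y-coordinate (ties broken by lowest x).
Hull (CCW) = [(-4, -7), (3, 0), (5, 5), (0, 9), (-6, -5)]

Graham scan procedure:
  1. Find the pivot p₀ = point with lowest y (tie → lowest x): (-4, -7).
  2. Sort the remaining points by polar angle around p₀.
  3. Walk through sorted points, maintaining a stack; pop the top while the last three entries make a non-left turn (cross product ≤ 0).
  4. Final stack is the convex hull in CCW order: (-4, -7), (3, 0), (5, 5), (0, 9), (-6, -5).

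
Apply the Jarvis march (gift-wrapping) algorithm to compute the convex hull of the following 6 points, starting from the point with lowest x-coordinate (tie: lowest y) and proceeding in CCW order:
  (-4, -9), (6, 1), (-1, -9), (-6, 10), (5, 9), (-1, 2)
Hull (CCW) = [(-6, 10), (-4, -9), (-1, -9), (6, 1), (5, 9)]

Jarvis march: at each step, from the current hull vertex p, select the next vertex q as the point such that every other point lies strictly to the left of (or on) the directed line p → q. (Equivalently: for every other point r, the cross product (q − p) × (r − p) ≥ 0.)
Starting point (lowest x, tie lowest y): (-6, 10). Wrap until returning to start. Resulting hull: (-6, 10), (-4, -9), (-1, -9), (6, 1), (5, 9).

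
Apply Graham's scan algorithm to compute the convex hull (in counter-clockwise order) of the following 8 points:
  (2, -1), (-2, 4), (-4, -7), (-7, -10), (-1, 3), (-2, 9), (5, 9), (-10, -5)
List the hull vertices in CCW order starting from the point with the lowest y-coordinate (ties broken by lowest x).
Hull (CCW) = [(-7, -10), (2, -1), (5, 9), (-2, 9), (-10, -5)]

Graham scan procedure:
  1. Find the pivot p₀ = point with lowest y (tie → lowest x): (-7, -10).
  2. Sort the remaining points by polar angle around p₀.
  3. Walk through sorted points, maintaining a stack; pop the top while the last three entries make a non-left turn (cross product ≤ 0).
  4. Final stack is the convex hull in CCW order: (-7, -10), (2, -1), (5, 9), (-2, 9), (-10, -5).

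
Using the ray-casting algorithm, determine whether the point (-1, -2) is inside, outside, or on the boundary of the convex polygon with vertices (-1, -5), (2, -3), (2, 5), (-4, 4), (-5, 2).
The point (-1, -2) lies strictly inside the polygon

Cast a horizontal ray to the right from the query point and count how many polygon edges it crosses (each edge strictly once or zero times, handled with the usual half-open convention). 
Parity of crossings → odd ⇒ inside.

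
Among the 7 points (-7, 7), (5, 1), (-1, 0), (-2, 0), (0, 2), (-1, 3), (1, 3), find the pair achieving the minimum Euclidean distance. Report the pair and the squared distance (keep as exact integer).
Pair = ((-1, 0), (-2, 0)); squared distance = 1

Compute all C(7, 2) = 21 pairwise squared distances (x_i − x_j)² + (y_i − y_j)². The minimum is 1, attained by the pair ((-1, 0), (-2, 0)).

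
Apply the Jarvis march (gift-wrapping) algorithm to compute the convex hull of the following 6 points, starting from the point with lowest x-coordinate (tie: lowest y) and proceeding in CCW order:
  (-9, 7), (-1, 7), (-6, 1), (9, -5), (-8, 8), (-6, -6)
Hull (CCW) = [(-9, 7), (-6, -6), (9, -5), (-1, 7), (-8, 8)]

Jarvis march: at each step, from the current hull vertex p, select the next vertex q as the point such that every other point lies strictly to the left of (or on) the directed line p → q. (Equivalently: for every other point r, the cross product (q − p) × (r − p) ≥ 0.)
Starting point (lowest x, tie lowest y): (-9, 7). Wrap until returning to start. Resulting hull: (-9, 7), (-6, -6), (9, -5), (-1, 7), (-8, 8).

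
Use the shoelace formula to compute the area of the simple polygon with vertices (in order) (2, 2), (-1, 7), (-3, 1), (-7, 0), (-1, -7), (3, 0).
Area = 119/2

Shoelace formula: Area = (1/2) |Σ_i (x_i · y_{i+1} − x_{i+1} · y_i)| (indices mod n). Compute each cross term:
  (2)(7) − (-1)(2) = 16
  (-1)(1) − (-3)(7) = 20
  (-3)(0) − (-7)(1) = 7
  (-7)(-7) − (-1)(0) = 49
  (-1)(0) − (3)(-7) = 21
  (3)(2) − (2)(0) = 6
Sum = 119, so (signed) Area = 119/2 = 119/2, |Area| = 119/2.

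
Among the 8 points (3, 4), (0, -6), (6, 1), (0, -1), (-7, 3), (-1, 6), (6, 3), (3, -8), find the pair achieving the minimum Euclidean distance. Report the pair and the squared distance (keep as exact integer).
Pair = ((6, 1), (6, 3)); squared distance = 4

Compute all C(8, 2) = 28 pairwise squared distances (x_i − x_j)² + (y_i − y_j)². The minimum is 4, attained by the pair ((6, 1), (6, 3)).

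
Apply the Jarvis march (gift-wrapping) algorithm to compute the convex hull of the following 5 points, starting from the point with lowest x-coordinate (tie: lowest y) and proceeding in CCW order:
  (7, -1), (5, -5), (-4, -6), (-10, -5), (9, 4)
Hull (CCW) = [(-10, -5), (-4, -6), (5, -5), (7, -1), (9, 4)]

Jarvis march: at each step, from the current hull vertex p, select the next vertex q as the point such that every other point lies strictly to the left of (or on) the directed line p → q. (Equivalently: for every other point r, the cross product (q − p) × (r − p) ≥ 0.)
Starting point (lowest x, tie lowest y): (-10, -5). Wrap until returning to start. Resulting hull: (-10, -5), (-4, -6), (5, -5), (7, -1), (9, 4).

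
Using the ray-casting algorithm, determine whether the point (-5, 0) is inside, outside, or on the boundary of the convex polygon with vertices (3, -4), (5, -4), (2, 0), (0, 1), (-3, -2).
The point (-5, 0) lies strictly outside the polygon

Cast a horizontal ray to the right from the query point and count how many polygon edges it crosses (each edge strictly once or zero times, handled with the usual half-open convention). 
Parity of crossings → even ⇒ outside.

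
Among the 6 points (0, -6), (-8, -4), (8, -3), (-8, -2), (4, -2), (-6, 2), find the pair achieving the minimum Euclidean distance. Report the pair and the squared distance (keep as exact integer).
Pair = ((-8, -4), (-8, -2)); squared distance = 4

Compute all C(6, 2) = 15 pairwise squared distances (x_i − x_j)² + (y_i − y_j)². The minimum is 4, attained by the pair ((-8, -4), (-8, -2)).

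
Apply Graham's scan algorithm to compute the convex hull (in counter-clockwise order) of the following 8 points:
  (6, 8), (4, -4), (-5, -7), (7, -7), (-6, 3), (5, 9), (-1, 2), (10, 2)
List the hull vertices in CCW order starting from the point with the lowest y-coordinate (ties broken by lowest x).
Hull (CCW) = [(-5, -7), (7, -7), (10, 2), (6, 8), (5, 9), (-6, 3)]

Graham scan procedure:
  1. Find the pivot p₀ = point with lowest y (tie → lowest x): (-5, -7).
  2. Sort the remaining points by polar angle around p₀.
  3. Walk through sorted points, maintaining a stack; pop the top while the last three entries make a non-left turn (cross product ≤ 0).
  4. Final stack is the convex hull in CCW order: (-5, -7), (7, -7), (10, 2), (6, 8), (5, 9), (-6, 3).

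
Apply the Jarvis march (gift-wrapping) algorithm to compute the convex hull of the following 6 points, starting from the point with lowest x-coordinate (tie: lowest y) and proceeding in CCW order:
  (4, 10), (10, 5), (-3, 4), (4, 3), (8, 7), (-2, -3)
Hull (CCW) = [(-3, 4), (-2, -3), (10, 5), (8, 7), (4, 10)]

Jarvis march: at each step, from the current hull vertex p, select the next vertex q as the point such that every other point lies strictly to the left of (or on) the directed line p → q. (Equivalently: for every other point r, the cross product (q − p) × (r − p) ≥ 0.)
Starting point (lowest x, tie lowest y): (-3, 4). Wrap until returning to start. Resulting hull: (-3, 4), (-2, -3), (10, 5), (8, 7), (4, 10).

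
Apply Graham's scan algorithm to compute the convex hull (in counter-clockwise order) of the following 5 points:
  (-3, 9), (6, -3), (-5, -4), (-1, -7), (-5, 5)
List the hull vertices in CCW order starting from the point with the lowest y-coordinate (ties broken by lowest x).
Hull (CCW) = [(-1, -7), (6, -3), (-3, 9), (-5, 5), (-5, -4)]

Graham scan procedure:
  1. Find the pivot p₀ = point with lowest y (tie → lowest x): (-1, -7).
  2. Sort the remaining points by polar angle around p₀.
  3. Walk through sorted points, maintaining a stack; pop the top while the last three entries make a non-left turn (cross product ≤ 0).
  4. Final stack is the convex hull in CCW order: (-1, -7), (6, -3), (-3, 9), (-5, 5), (-5, -4).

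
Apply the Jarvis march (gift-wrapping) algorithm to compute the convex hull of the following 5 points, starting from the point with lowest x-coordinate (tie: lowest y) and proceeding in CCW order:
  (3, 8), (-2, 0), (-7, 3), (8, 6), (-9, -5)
Hull (CCW) = [(-9, -5), (8, 6), (3, 8), (-7, 3)]

Jarvis march: at each step, from the current hull vertex p, select the next vertex q as the point such that every other point lies strictly to the left of (or on) the directed line p → q. (Equivalently: for every other point r, the cross product (q − p) × (r − p) ≥ 0.)
Starting point (lowest x, tie lowest y): (-9, -5). Wrap until returning to start. Resulting hull: (-9, -5), (8, 6), (3, 8), (-7, 3).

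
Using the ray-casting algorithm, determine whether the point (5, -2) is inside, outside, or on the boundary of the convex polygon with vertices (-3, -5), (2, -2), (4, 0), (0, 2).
The point (5, -2) lies strictly outside the polygon

Cast a horizontal ray to the right from the query point and count how many polygon edges it crosses (each edge strictly once or zero times, handled with the usual half-open convention). 
Parity of crossings → even ⇒ outside.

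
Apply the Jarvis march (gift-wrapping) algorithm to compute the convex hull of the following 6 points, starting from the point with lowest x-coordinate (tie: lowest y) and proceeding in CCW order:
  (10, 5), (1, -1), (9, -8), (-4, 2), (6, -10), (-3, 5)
Hull (CCW) = [(-4, 2), (6, -10), (9, -8), (10, 5), (-3, 5)]

Jarvis march: at each step, from the current hull vertex p, select the next vertex q as the point such that every other point lies strictly to the left of (or on) the directed line p → q. (Equivalently: for every other point r, the cross product (q − p) × (r − p) ≥ 0.)
Starting point (lowest x, tie lowest y): (-4, 2). Wrap until returning to start. Resulting hull: (-4, 2), (6, -10), (9, -8), (10, 5), (-3, 5).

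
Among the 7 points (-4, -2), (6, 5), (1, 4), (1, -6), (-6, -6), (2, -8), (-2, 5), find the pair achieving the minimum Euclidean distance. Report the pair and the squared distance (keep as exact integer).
Pair = ((1, -6), (2, -8)); squared distance = 5

Compute all C(7, 2) = 21 pairwise squared distances (x_i − x_j)² + (y_i − y_j)². The minimum is 5, attained by the pair ((1, -6), (2, -8)).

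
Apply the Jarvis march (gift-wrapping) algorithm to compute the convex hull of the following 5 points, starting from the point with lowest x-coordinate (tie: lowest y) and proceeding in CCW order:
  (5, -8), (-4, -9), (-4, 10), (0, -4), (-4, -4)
Hull (CCW) = [(-4, -9), (5, -8), (-4, 10)]

Jarvis march: at each step, from the current hull vertex p, select the next vertex q as the point such that every other point lies strictly to the left of (or on) the directed line p → q. (Equivalently: for every other point r, the cross product (q − p) × (r − p) ≥ 0.)
Starting point (lowest x, tie lowest y): (-4, -9). Wrap until returning to start. Resulting hull: (-4, -9), (5, -8), (-4, 10).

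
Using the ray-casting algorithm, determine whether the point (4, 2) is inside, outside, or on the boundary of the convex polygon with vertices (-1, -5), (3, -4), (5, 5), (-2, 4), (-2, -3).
The point (4, 2) lies strictly inside the polygon

Cast a horizontal ray to the right from the query point and count how many polygon edges it crosses (each edge strictly once or zero times, handled with the usual half-open convention). 
Parity of crossings → odd ⇒ inside.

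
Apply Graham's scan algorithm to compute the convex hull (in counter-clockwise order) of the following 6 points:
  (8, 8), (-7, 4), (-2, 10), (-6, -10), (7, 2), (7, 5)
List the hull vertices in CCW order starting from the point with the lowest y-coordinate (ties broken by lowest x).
Hull (CCW) = [(-6, -10), (7, 2), (8, 8), (-2, 10), (-7, 4)]

Graham scan procedure:
  1. Find the pivot p₀ = point with lowest y (tie → lowest x): (-6, -10).
  2. Sort the remaining points by polar angle around p₀.
  3. Walk through sorted points, maintaining a stack; pop the top while the last three entries make a non-left turn (cross product ≤ 0).
  4. Final stack is the convex hull in CCW order: (-6, -10), (7, 2), (8, 8), (-2, 10), (-7, 4).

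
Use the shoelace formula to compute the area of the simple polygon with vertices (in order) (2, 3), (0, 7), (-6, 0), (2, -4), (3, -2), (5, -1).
Area = 56

Shoelace formula: Area = (1/2) |Σ_i (x_i · y_{i+1} − x_{i+1} · y_i)| (indices mod n). Compute each cross term:
  (2)(7) − (0)(3) = 14
  (0)(0) − (-6)(7) = 42
  (-6)(-4) − (2)(0) = 24
  (2)(-2) − (3)(-4) = 8
  (3)(-1) − (5)(-2) = 7
  (5)(3) − (2)(-1) = 17
Sum = 112, so (signed) Area = 112/2 = 56, |Area| = 56.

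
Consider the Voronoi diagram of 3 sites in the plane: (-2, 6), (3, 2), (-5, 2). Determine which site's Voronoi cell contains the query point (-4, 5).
Nearest site = (-2, 6)

The Voronoi cell of site s contains exactly those query points closer to s than to any other site. Compute squared distances from q = (-4, 5) to each site:
  (-2 − -4)² + (6 − 5)² = 5
  (-5 − -4)² + (2 − 5)² = 10
  (3 − -4)² + (2 − 5)² = 58
Minimum is attained by (-2, 6), so q lies in its Voronoi cell.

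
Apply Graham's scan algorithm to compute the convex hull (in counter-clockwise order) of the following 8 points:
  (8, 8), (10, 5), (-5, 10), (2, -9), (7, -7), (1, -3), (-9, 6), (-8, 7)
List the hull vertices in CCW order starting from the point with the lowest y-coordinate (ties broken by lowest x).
Hull (CCW) = [(2, -9), (7, -7), (10, 5), (8, 8), (-5, 10), (-9, 6)]

Graham scan procedure:
  1. Find the pivot p₀ = point with lowest y (tie → lowest x): (2, -9).
  2. Sort the remaining points by polar angle around p₀.
  3. Walk through sorted points, maintaining a stack; pop the top while the last three entries make a non-left turn (cross product ≤ 0).
  4. Final stack is the convex hull in CCW order: (2, -9), (7, -7), (10, 5), (8, 8), (-5, 10), (-9, 6).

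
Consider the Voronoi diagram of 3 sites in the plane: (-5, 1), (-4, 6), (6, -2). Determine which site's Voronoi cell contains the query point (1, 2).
Nearest site = (-5, 1)

The Voronoi cell of site s contains exactly those query points closer to s than to any other site. Compute squared distances from q = (1, 2) to each site:
  (-5 − 1)² + (1 − 2)² = 37
  (-4 − 1)² + (6 − 2)² = 41
  (6 − 1)² + (-2 − 2)² = 41
Minimum is attained by (-5, 1), so q lies in its Voronoi cell.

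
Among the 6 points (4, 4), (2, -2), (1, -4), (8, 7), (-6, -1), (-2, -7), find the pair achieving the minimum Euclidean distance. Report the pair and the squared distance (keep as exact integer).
Pair = ((2, -2), (1, -4)); squared distance = 5

Compute all C(6, 2) = 15 pairwise squared distances (x_i − x_j)² + (y_i − y_j)². The minimum is 5, attained by the pair ((2, -2), (1, -4)).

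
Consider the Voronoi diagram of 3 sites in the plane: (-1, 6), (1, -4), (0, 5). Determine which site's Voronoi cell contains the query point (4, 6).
Nearest site = (0, 5)

The Voronoi cell of site s contains exactly those query points closer to s than to any other site. Compute squared distances from q = (4, 6) to each site:
  (0 − 4)² + (5 − 6)² = 17
  (-1 − 4)² + (6 − 6)² = 25
  (1 − 4)² + (-4 − 6)² = 109
Minimum is attained by (0, 5), so q lies in its Voronoi cell.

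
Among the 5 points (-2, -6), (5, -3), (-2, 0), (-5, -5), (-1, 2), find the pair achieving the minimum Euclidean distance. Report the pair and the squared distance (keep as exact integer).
Pair = ((-2, 0), (-1, 2)); squared distance = 5

Compute all C(5, 2) = 10 pairwise squared distances (x_i − x_j)² + (y_i − y_j)². The minimum is 5, attained by the pair ((-2, 0), (-1, 2)).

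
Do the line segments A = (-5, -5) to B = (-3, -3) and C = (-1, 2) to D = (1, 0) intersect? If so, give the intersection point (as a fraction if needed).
No (intersection of containing lines falls outside at least one segment)

Parametrize and solve: t = 11/4, s = 3/4. At least one of these is outside [0, 1], so the segments do not intersect.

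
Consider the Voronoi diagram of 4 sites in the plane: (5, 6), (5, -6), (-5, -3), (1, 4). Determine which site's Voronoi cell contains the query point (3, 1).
Nearest site = (1, 4)

The Voronoi cell of site s contains exactly those query points closer to s than to any other site. Compute squared distances from q = (3, 1) to each site:
  (1 − 3)² + (4 − 1)² = 13
  (5 − 3)² + (6 − 1)² = 29
  (5 − 3)² + (-6 − 1)² = 53
  (-5 − 3)² + (-3 − 1)² = 80
Minimum is attained by (1, 4), so q lies in its Voronoi cell.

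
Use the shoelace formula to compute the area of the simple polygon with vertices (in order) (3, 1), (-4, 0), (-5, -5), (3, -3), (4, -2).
Area = 35

Shoelace formula: Area = (1/2) |Σ_i (x_i · y_{i+1} − x_{i+1} · y_i)| (indices mod n). Compute each cross term:
  (3)(0) − (-4)(1) = 4
  (-4)(-5) − (-5)(0) = 20
  (-5)(-3) − (3)(-5) = 30
  (3)(-2) − (4)(-3) = 6
  (4)(1) − (3)(-2) = 10
Sum = 70, so (signed) Area = 70/2 = 35, |Area| = 35.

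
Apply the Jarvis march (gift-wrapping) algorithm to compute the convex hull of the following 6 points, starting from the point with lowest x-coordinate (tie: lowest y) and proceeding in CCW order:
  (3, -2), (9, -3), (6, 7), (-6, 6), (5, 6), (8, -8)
Hull (CCW) = [(-6, 6), (8, -8), (9, -3), (6, 7)]

Jarvis march: at each step, from the current hull vertex p, select the next vertex q as the point such that every other point lies strictly to the left of (or on) the directed line p → q. (Equivalently: for every other point r, the cross product (q − p) × (r − p) ≥ 0.)
Starting point (lowest x, tie lowest y): (-6, 6). Wrap until returning to start. Resulting hull: (-6, 6), (8, -8), (9, -3), (6, 7).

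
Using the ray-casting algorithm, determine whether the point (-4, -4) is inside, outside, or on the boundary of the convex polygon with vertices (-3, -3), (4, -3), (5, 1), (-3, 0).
The point (-4, -4) lies strictly outside the polygon

Cast a horizontal ray to the right from the query point and count how many polygon edges it crosses (each edge strictly once or zero times, handled with the usual half-open convention). 
Parity of crossings → even ⇒ outside.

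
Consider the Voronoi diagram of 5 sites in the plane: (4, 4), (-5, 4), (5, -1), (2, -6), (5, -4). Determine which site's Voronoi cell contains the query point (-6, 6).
Nearest site = (-5, 4)

The Voronoi cell of site s contains exactly those query points closer to s than to any other site. Compute squared distances from q = (-6, 6) to each site:
  (-5 − -6)² + (4 − 6)² = 5
  (4 − -6)² + (4 − 6)² = 104
  (5 − -6)² + (-1 − 6)² = 170
  (2 − -6)² + (-6 − 6)² = 208
  (5 − -6)² + (-4 − 6)² = 221
Minimum is attained by (-5, 4), so q lies in its Voronoi cell.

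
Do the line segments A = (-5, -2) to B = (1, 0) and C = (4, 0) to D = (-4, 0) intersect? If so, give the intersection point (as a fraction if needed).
Yes; intersection at (1, 0) (t = 1 on AB, s = 3/8 on CD)

Parametrize AB as A + t(B − A) = (-5 + 6 t, -2 + 2 t) and CD as C + s(D − C) = (4 + -8 s, 0 + 0 s). Solve the linear system for (t, s). Determinant = -16 ≠ 0, so a unique intersection of the containing lines exists. Solution: t = 1, s = 3/8 — both in [0, 1], so the segments cross. Intersection point: (1, 0).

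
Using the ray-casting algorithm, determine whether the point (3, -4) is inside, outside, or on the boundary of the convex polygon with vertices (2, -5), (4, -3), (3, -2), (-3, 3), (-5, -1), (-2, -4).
The point (3, -4) lies on the polygon boundary

Boundary check: the query satisfies the collinearity and bounding-box conditions for some polygon edge, so it lies exactly on the boundary.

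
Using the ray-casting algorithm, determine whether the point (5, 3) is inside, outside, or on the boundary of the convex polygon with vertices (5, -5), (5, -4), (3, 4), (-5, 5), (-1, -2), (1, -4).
The point (5, 3) lies strictly outside the polygon

Cast a horizontal ray to the right from the query point and count how many polygon edges it crosses (each edge strictly once or zero times, handled with the usual half-open convention). 
Parity of crossings → even ⇒ outside.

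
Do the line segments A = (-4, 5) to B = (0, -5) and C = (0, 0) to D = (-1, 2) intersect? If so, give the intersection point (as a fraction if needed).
No (intersection of containing lines falls outside at least one segment)

Parametrize and solve: t = -3/2, s = 10. At least one of these is outside [0, 1], so the segments do not intersect.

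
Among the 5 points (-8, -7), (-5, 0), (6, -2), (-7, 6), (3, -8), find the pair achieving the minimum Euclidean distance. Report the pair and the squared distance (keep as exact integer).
Pair = ((-5, 0), (-7, 6)); squared distance = 40

Compute all C(5, 2) = 10 pairwise squared distances (x_i − x_j)² + (y_i − y_j)². The minimum is 40, attained by the pair ((-5, 0), (-7, 6)).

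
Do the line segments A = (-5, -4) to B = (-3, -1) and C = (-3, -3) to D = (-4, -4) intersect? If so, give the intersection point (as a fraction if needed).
No (intersection of containing lines falls outside at least one segment)

Parametrize and solve: t = -1, s = 4. At least one of these is outside [0, 1], so the segments do not intersect.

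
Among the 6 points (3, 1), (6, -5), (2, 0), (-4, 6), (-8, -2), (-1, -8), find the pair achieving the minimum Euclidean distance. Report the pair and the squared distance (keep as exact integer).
Pair = ((3, 1), (2, 0)); squared distance = 2

Compute all C(6, 2) = 15 pairwise squared distances (x_i − x_j)² + (y_i − y_j)². The minimum is 2, attained by the pair ((3, 1), (2, 0)).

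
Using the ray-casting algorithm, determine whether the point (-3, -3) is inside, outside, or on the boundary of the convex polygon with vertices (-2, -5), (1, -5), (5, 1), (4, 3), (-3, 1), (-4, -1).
The point (-3, -3) lies on the polygon boundary

Boundary check: the query satisfies the collinearity and bounding-box conditions for some polygon edge, so it lies exactly on the boundary.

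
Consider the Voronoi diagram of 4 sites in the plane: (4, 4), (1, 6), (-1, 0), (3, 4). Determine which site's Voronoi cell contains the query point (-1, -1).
Nearest site = (-1, 0)

The Voronoi cell of site s contains exactly those query points closer to s than to any other site. Compute squared distances from q = (-1, -1) to each site:
  (-1 − -1)² + (0 − -1)² = 1
  (3 − -1)² + (4 − -1)² = 41
  (4 − -1)² + (4 − -1)² = 50
  (1 − -1)² + (6 − -1)² = 53
Minimum is attained by (-1, 0), so q lies in its Voronoi cell.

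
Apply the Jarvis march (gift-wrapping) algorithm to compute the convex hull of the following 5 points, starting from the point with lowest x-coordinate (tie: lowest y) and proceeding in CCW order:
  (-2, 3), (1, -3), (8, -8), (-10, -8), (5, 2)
Hull (CCW) = [(-10, -8), (8, -8), (5, 2), (-2, 3)]

Jarvis march: at each step, from the current hull vertex p, select the next vertex q as the point such that every other point lies strictly to the left of (or on) the directed line p → q. (Equivalently: for every other point r, the cross product (q − p) × (r − p) ≥ 0.)
Starting point (lowest x, tie lowest y): (-10, -8). Wrap until returning to start. Resulting hull: (-10, -8), (8, -8), (5, 2), (-2, 3).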